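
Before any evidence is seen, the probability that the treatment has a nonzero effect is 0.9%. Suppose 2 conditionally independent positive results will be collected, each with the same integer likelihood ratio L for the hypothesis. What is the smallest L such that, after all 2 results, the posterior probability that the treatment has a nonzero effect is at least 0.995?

Prior odds = 0.009/0.991 = 9/991.
Target odds = 0.995/0.005 = 199.
Need L² ≥ 199 ÷ (9/991) = 197209/9.
148² = 21904 < 197209/9 ≤ 22201 = 149², so L = 149.

149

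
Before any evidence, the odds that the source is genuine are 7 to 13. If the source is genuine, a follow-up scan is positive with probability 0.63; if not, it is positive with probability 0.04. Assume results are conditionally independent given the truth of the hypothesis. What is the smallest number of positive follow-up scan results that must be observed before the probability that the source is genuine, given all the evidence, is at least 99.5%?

3

Prior odds = 7/13.
Likelihood ratio of a positive = 0.63/0.04 = 15.75.
Target posterior odds = 0.995/0.005 = 199.
Need (7/13) × 15.75ⁿ ≥ 199, i.e. 15.75ⁿ ≥ 2587/7.
15.75² = 248.0625 falls short of 2587/7 but 15.75³ = 3906.984375 reaches it, so n = 3.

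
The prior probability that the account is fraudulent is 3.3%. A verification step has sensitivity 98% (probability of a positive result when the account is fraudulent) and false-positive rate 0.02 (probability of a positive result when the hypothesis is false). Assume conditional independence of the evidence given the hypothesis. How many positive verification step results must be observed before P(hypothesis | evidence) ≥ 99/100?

3

Prior odds: 0.033 ÷ 0.967 = 33/967.
Likelihood ratio of a positive result = 0.98/0.02 = 49.
Target posterior odds = 0.99/0.01 = 99.
Need (33/967) × 49ⁿ ≥ 99, i.e. 49ⁿ ≥ 2901.
49² = 2401 falls short of 2901 but 49³ = 117649 reaches it, so n = 3.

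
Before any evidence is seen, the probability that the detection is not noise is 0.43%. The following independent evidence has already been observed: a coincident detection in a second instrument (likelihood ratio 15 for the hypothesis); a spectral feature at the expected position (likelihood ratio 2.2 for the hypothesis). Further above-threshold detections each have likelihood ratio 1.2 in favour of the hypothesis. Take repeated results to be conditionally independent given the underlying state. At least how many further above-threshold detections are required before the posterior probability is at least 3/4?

17

Prior odds = 0.0043/0.9957 = 43/9957.
Combined Bayes factor of the evidence already in hand = 15 × 2.2 = 33.
Odds after that evidence = (43/9957) × 33 = 473/3319.
Target odds = 0.75/0.25 = 3.
Need 1.2ⁿ ≥ 3 ÷ (473/3319) = 9957/473.
1.2¹⁶ ≈18.4884 falls short of 9957/473 but 1.2¹⁷ ≈22.1861 reaches it, so n = 17.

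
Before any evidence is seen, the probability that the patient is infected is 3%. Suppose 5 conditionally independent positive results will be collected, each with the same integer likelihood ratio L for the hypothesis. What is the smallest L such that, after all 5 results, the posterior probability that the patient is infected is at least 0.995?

6

Prior odds = 0.03/0.97 = 3/97.
Target odds = 0.995/0.005 = 199.
Need L⁵ ≥ 199 ÷ (3/97) = 19303/3.
5⁵ = 3125 < 19303/3 ≤ 7776 = 6⁵, so L = 6.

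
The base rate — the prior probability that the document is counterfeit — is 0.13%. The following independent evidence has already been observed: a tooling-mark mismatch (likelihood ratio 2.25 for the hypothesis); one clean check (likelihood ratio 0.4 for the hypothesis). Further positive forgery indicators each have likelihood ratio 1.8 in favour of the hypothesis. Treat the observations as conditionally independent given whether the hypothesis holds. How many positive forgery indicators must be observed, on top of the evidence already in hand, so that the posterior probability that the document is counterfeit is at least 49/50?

Prior odds = 0.0013/0.9987 = 13/9987.
Combined Bayes factor of the evidence already in hand = 2.25 × 0.4 = 0.9.
Odds after that evidence = (13/9987) × 0.9 = 39/33290.
Target odds = 0.98/0.02 = 49.
Need 1.8ⁿ ≥ 49 ÷ (39/33290) = 1631210/39.
1.8¹⁸ ≈39346.4 falls short of 1631210/39 but 1.8¹⁹ ≈70823.5 reaches it, so n = 19.

19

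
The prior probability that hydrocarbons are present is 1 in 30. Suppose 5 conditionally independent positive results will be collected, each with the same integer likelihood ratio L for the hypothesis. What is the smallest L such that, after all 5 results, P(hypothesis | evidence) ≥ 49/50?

5

Prior odds = (1/30)/(29/30) = 1/29.
Target odds = 0.98/0.02 = 49.
Need L⁵ ≥ 49 ÷ (1/29) = 1421.
4⁵ = 1024 < 1421 ≤ 3125 = 5⁵, so L = 5.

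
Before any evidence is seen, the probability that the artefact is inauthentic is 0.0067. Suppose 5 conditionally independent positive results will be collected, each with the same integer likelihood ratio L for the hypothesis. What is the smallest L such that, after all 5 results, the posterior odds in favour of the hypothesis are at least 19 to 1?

Prior odds = 0.0067/0.9933 = 67/9933.
Target odds = 19.
Need L⁵ ≥ 19 ÷ (67/9933) = 188727/67.
4⁵ = 1024 < 188727/67 ≤ 3125 = 5⁵, so L = 5.

5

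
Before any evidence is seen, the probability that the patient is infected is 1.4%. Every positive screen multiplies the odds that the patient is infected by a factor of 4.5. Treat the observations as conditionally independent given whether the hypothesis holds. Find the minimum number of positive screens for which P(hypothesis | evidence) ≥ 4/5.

4

Prior odds = 0.014/0.986 = 7/493.
Likelihood ratio per positive screen = 4.5.
Target posterior odds = 0.8/0.2 = 4.
Require 4.5ⁿ ≥ 4 ÷ (7/493) = 1972/7.
4.5³ = 91.125 falls short of 1972/7 but 4.5⁴ = 410.0625 reaches it, so n = 4.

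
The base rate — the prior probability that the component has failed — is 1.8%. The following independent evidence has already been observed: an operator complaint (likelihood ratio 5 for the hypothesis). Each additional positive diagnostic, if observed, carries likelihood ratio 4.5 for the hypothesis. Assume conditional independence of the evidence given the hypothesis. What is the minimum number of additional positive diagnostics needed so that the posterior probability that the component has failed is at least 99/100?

Prior odds = 0.018/0.982 = 9/491.
Bayes factor of the evidence already in hand = 5.
Odds after that evidence = (9/491) × 5 = 45/491.
Target odds = 0.99/0.01 = 99.
Need 4.5ⁿ ≥ 99 ÷ (45/491) = 1080.2.
4.5⁴ = 410.0625 falls short of 1080.2 but 4.5⁵ = 1845.28125 reaches it, so n = 5.

5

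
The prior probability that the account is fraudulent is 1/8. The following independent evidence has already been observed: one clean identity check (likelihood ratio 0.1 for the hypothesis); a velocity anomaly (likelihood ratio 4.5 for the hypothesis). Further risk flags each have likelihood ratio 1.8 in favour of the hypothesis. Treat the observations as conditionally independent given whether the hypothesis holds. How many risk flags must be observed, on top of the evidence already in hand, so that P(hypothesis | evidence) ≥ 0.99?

Prior odds = 0.125/0.875 = 1/7.
Combined Bayes factor of the evidence already in hand = 0.1 × 4.5 = 0.45.
Odds after that evidence = (1/7) × 0.45 = 9/140.
Target odds = 0.99/0.01 = 99.
Need 1.8ⁿ ≥ 99 ÷ (9/140) = 1540.
1.8¹² ≈1156.83 falls short of 1540 but 1.8¹³ ≈2082.3 reaches it, so n = 13.

13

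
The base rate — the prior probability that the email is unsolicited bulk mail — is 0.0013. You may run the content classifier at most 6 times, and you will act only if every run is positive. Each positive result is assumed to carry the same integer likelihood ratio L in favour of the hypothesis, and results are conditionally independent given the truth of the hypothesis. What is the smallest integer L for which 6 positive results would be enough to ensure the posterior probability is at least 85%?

5

Prior odds = 0.0013/0.9987 = 13/9987.
Target odds = 0.85/0.15 = 17/3.
Need L⁶ ≥ 17/3 ÷ (13/9987) = 56593/13.
4⁶ = 4096 < 56593/13 ≤ 15625 = 5⁶, so L = 5.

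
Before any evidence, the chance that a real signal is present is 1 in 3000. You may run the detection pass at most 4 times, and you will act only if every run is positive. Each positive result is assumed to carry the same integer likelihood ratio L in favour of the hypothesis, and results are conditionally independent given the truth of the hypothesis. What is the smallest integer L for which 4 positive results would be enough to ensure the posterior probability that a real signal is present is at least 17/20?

Prior odds = (1/3000)/(2999/3000) = 1/2999.
Target odds = 0.85/0.15 = 17/3.
Need L⁴ ≥ 17/3 ÷ (1/2999) = 50983/3.
11⁴ = 14641 < 50983/3 ≤ 20736 = 12⁴, so L = 12.

12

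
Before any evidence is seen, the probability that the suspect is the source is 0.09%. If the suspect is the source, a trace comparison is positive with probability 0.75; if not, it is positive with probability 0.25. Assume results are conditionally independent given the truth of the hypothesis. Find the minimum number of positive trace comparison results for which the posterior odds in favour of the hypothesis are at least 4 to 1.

8

Prior odds = 0.0009/0.9991 = 9/9991.
Likelihood ratio of a positive = 0.75/0.25 = 3.
Target odds = 4.
Require 3ⁿ ≥ 4 ÷ (9/9991) = 39964/9.
3⁷ = 2187 falls short of 39964/9 but 3⁸ = 6561 reaches it, so n = 8.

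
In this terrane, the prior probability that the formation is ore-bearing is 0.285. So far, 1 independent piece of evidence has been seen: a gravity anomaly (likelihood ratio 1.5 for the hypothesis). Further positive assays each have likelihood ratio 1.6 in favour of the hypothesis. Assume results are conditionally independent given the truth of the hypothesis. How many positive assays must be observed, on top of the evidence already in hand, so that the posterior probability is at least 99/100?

11

Prior odds = 0.285/0.715 = 57/143.
Bayes factor of the evidence already in hand = 1.5.
Odds after that evidence = (57/143) × 1.5 = 171/286.
Target odds = 0.99/0.01 = 99.
Need 1.6ⁿ ≥ 99 ÷ (171/286) = 3146/19.
1.6¹⁰ ≈109.951 falls short of 3146/19 but 1.6¹¹ ≈175.922 reaches it, so n = 11.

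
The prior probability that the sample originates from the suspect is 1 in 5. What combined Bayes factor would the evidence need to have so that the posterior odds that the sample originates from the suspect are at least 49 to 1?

Prior odds = 0.2/0.8 = 0.25.
Target odds = 49.
Required Bayes factor = 49 ÷ 0.25 = 196.

196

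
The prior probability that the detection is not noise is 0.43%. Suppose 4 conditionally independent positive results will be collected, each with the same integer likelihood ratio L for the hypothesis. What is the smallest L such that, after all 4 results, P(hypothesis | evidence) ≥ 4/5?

6

Prior odds = 0.0043/0.9957 = 43/9957.
Target odds = 0.8/0.2 = 4.
Need L⁴ ≥ 4 ÷ (43/9957) = 39828/43.
5⁴ = 625 < 39828/43 ≤ 1296 = 6⁴, so L = 6.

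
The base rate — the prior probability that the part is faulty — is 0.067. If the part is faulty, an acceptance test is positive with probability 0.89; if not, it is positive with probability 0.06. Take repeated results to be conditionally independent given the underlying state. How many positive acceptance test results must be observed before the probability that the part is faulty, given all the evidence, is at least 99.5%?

Prior odds = 0.067/0.933 = 67/933.
Likelihood ratio of a positive = 0.89/0.06 = 89/6.
Target posterior odds = 0.995/0.005 = 199.
Require (89/6)ⁿ ≥ 199 ÷ (67/933) = 185667/67.
(89/6)² = 7921/36 falls short of 185667/67 but (89/6)³ = 704969/216 reaches it, so n = 3.

3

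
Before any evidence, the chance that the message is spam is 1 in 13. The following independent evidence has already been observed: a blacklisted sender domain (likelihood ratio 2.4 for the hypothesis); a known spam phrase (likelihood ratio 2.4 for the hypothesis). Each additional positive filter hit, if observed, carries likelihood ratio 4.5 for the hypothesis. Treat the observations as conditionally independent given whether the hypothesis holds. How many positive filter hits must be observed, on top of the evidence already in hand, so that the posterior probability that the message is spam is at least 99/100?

4

Prior odds = (1/13)/(12/13) = 1/12.
Combined Bayes factor of the evidence already in hand = 2.4 × 2.4 = 5.76.
Odds after that evidence = (1/12) × 5.76 = 0.48.
Target odds = 0.99/0.01 = 99.
Need 4.5ⁿ ≥ 99 ÷ 0.48 = 206.25.
4.5³ = 91.125 falls short of 206.25 but 4.5⁴ = 410.0625 reaches it, so n = 4.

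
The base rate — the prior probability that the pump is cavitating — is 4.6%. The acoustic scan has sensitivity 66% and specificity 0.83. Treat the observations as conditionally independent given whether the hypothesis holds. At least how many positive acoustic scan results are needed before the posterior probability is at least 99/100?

Prior odds = 0.046/0.954 = 23/477.
False-positive rate = 1 − 0.83 = 0.17; likelihood ratio of a positive = 0.66/0.17 = 66/17.
Target odds: 0.99 ÷ 0.01 = 99.
Require (66/17)ⁿ ≥ 99 ÷ (23/477) = 47223/23.
(66/17)⁵ ≈882.013 falls short of 47223/23 but (66/17)⁶ ≈3424.29 reaches it, so n = 6.

6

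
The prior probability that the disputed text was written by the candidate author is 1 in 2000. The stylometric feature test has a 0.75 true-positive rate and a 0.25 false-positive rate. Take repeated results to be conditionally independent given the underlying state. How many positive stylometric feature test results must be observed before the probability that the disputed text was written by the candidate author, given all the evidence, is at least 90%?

9

Prior odds = 0.0005/0.9995 = 1/1999.
Likelihood ratio of a positive result = 0.75/0.25 = 3.
Target odds: 0.9 ÷ 0.1 = 9.
Need (1/1999) × 3ⁿ ≥ 9, i.e. 3ⁿ ≥ 17991.
3⁸ = 6561 falls short of 17991 but 3⁹ = 19683 reaches it, so n = 9.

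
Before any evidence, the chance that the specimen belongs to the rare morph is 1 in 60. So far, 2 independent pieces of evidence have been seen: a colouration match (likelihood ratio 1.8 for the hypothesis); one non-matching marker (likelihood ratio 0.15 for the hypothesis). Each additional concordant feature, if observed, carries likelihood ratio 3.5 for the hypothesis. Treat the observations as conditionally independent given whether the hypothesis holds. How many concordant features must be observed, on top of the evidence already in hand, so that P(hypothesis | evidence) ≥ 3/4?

6

Prior odds = (1/60)/(59/60) = 1/59.
Combined Bayes factor of the evidence already in hand = 1.8 × 0.15 = 0.27.
Odds after that evidence = (1/59) × 0.27 = 27/5900.
Target odds = 0.75/0.25 = 3.
Need 3.5ⁿ ≥ 3 ÷ (27/5900) = 5900/9.
3.5⁵ = 525.21875 falls short of 5900/9 but 3.5⁶ = 1838.265625 reaches it, so n = 6.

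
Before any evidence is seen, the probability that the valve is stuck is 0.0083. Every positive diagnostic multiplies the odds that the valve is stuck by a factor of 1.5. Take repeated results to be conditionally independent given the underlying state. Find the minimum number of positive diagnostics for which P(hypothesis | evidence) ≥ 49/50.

22

Prior odds: 0.0083 ÷ 0.9917 = 83/9917.
Likelihood ratio per positive diagnostic = 1.5.
Target posterior odds = 0.98/0.02 = 49.
Need (83/9917) × 1.5ⁿ ≥ 49, i.e. 1.5ⁿ ≥ 485933/83.
1.5²¹ ≈4987.89 falls short of 485933/83 but 1.5²² ≈7481.83 reaches it, so n = 22.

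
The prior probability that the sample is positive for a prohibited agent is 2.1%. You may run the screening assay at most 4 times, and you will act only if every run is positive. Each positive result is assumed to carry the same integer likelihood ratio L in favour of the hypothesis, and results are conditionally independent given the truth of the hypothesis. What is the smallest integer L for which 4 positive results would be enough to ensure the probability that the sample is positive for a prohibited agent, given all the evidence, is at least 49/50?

Prior odds = 0.021/0.979 = 21/979.
Target odds = 0.98/0.02 = 49.
Need L⁴ ≥ 49 ÷ (21/979) = 6853/3.
6⁴ = 1296 < 6853/3 ≤ 2401 = 7⁴, so L = 7.

7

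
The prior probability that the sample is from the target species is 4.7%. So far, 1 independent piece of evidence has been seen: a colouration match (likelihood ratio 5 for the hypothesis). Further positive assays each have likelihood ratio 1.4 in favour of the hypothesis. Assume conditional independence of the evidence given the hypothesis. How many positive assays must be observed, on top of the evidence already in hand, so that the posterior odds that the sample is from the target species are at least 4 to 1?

9

Prior odds = 0.047/0.953 = 47/953.
Bayes factor of the evidence already in hand = 5.
Odds after that evidence = (47/953) × 5 = 235/953.
Target odds = 4.
Need 1.4ⁿ ≥ 4 ÷ (235/953) = 3812/235.
1.4⁸ = 5764801/390625 falls short of 3812/235 but 1.4⁹ = 40353607/1953125 reaches it, so n = 9.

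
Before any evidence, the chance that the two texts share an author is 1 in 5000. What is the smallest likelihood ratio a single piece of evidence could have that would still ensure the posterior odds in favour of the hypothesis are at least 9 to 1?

Prior odds = 0.0002/0.9998 = 1/4999.
Target odds = 9.
Required Bayes factor = 9 ÷ (1/4999) = 44991.

44991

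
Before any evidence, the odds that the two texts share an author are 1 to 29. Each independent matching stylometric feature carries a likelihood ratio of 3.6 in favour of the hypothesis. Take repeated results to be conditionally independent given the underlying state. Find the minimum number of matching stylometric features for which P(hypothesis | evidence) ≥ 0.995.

7

Prior odds = 1/29.
Likelihood ratio per matching stylometric feature = 3.6.
Target posterior odds = 0.995/0.005 = 199.
Need (1/29) × 3.6ⁿ ≥ 199, i.e. 3.6ⁿ ≥ 5771.
3.6⁶ = 34012224/15625 falls short of 5771 but 3.6⁷ = 612220032/78125 reaches it, so n = 7.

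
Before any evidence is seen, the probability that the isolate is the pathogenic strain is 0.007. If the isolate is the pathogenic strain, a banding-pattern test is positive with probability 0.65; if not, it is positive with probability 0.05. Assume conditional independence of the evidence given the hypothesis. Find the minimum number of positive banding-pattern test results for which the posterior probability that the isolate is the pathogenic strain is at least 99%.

4

Prior odds: 0.007 ÷ 0.993 = 7/993.
Likelihood ratio of a positive = 0.65/0.05 = 13.
Target odds: 0.99 ÷ 0.01 = 99.
Require 13ⁿ ≥ 99 ÷ (7/993) = 98307/7.
13³ = 2197 falls short of 98307/7 but 13⁴ = 28561 reaches it, so n = 4.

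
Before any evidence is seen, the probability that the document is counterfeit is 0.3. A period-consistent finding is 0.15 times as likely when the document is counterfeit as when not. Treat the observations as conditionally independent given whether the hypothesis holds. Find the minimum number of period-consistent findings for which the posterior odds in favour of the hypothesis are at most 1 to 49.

Prior odds = 0.3/0.7 = 3/7.
Likelihood ratio per period-consistent finding = 0.15.
Target odds = 1/49.
Need (3/7) × 0.15ⁿ ≤ 1/49, i.e. 0.15ⁿ ≤ 1/21.
0.15¹ = 0.15 is still above 1/21 but 0.15² = 0.0225 is at or below it, so n = 2.

2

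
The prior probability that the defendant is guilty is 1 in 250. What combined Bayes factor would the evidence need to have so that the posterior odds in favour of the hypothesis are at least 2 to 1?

Prior odds = 0.004/0.996 = 1/249.
Target odds = 2.
Required Bayes factor = 2 ÷ (1/249) = 498.

498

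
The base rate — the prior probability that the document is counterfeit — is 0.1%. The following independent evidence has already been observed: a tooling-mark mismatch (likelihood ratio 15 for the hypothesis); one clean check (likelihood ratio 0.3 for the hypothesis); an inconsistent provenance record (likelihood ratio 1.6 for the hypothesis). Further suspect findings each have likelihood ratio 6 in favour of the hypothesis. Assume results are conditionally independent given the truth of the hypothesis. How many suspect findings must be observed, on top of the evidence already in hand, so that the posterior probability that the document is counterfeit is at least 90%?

Prior odds = 0.001/0.999 = 1/999.
Combined Bayes factor of the evidence already in hand = 15 × 0.3 × 1.6 = 7.2.
Odds after that evidence = (1/999) × 7.2 = 4/555.
Target odds = 0.9/0.1 = 9.
Need 6ⁿ ≥ 9 ÷ (4/555) = 1248.75.
6³ = 216 falls short of 1248.75 but 6⁴ = 1296 reaches it, so n = 4.

4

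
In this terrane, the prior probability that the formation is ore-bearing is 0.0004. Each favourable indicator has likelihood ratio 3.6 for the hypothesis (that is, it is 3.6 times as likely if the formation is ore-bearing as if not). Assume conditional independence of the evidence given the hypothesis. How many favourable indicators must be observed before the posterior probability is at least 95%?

Prior odds = 0.0004/0.9996 = 1/2499.
Likelihood ratio per favourable indicator = 3.6.
Target posterior odds = 0.95/0.05 = 19.
Need (1/2499) × 3.6ⁿ ≥ 19, i.e. 3.6ⁿ ≥ 47481.
3.6⁸ ≈28211.1 falls short of 47481 but 3.6⁹ ≈101560 reaches it, so n = 9.

9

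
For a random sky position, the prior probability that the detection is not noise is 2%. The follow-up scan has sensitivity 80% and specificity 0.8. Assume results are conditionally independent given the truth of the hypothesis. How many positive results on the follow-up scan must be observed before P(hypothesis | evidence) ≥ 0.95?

Prior odds: 0.02 ÷ 0.98 = 1/49.
False-positive rate = 1 − 0.8 = 0.2; likelihood ratio of a positive = 0.8/0.2 = 4.
Target odds: 0.95 ÷ 0.05 = 19.
Require 4ⁿ ≥ 19 ÷ (1/49) = 931.
4⁴ = 256 falls short of 931 but 4⁵ = 1024 reaches it, so n = 5.

5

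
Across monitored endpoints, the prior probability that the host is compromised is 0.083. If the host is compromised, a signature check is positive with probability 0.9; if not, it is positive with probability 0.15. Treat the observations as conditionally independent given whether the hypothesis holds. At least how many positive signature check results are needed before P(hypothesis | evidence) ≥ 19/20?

3

Prior odds = 0.083/0.917 = 83/917.
Likelihood ratio of a positive = 0.9/0.15 = 6.
Target odds: 0.95 ÷ 0.05 = 19.
Need (83/917) × 6ⁿ ≥ 19, i.e. 6ⁿ ≥ 17423/83.
6² = 36 falls short of 17423/83 but 6³ = 216 reaches it, so n = 3.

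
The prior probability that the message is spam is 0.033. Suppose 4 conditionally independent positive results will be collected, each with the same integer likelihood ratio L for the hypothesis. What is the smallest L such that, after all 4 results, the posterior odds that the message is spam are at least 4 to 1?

4

Prior odds = 0.033/0.967 = 33/967.
Target odds = 4.
Need L⁴ ≥ 4 ÷ (33/967) = 3868/33.
3⁴ = 81 < 3868/33 ≤ 256 = 4⁴, so L = 4.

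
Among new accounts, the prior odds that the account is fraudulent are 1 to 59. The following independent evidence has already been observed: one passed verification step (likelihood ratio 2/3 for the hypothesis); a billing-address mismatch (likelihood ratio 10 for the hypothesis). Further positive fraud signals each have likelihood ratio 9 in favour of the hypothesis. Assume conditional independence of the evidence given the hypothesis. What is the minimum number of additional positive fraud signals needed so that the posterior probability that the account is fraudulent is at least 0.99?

Prior odds = 1/59.
Combined Bayes factor of the evidence already in hand = (2/3) × 10 = 20/3.
Odds after that evidence = (1/59) × 20/3 = 20/177.
Target odds = 0.99/0.01 = 99.
Need 9ⁿ ≥ 99 ÷ (20/177) = 876.15.
9³ = 729 falls short of 876.15 but 9⁴ = 6561 reaches it, so n = 4.

4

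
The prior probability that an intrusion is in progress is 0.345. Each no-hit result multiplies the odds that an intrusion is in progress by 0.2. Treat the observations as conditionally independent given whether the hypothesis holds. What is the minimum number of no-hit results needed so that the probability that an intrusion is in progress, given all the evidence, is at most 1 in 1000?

4

Prior odds = 0.345/0.655 = 69/131.
Likelihood ratio per no-hit result = 0.2.
Target odds: 0.001 ÷ 0.999 = 1/999.
Require 0.2ⁿ ≤ 1/999 ÷ (69/131) = 131/68931.
0.2³ = 0.008 is still above 131/68931 but 0.2⁴ = 0.0016 is at or below it, so n = 4.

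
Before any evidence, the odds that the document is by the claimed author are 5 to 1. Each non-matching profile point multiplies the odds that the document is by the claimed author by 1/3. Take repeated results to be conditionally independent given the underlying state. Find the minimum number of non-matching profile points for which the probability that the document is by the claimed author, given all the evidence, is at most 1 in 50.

6

Prior odds = 5.
Likelihood ratio per non-matching profile point = 1/3.
Target odds: 0.02 ÷ 0.98 = 1/49.
Need 5 × (1/3)ⁿ ≤ 1/49, i.e. (1/3)ⁿ ≤ 1/245.
(1/3)⁵ = 1/243 is still above 1/245 but (1/3)⁶ = 1/729 is at or below it, so n = 6.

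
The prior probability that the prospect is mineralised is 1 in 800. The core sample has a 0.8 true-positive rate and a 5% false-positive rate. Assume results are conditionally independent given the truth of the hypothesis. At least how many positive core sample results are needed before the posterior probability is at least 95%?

Prior odds = 0.00125/0.99875 = 1/799.
Likelihood ratio of a positive result = 0.8/0.05 = 16.
Target posterior odds = 0.95/0.05 = 19.
Require 16ⁿ ≥ 19 ÷ (1/799) = 15181.
16³ = 4096 falls short of 15181 but 16⁴ = 65536 reaches it, so n = 4.

4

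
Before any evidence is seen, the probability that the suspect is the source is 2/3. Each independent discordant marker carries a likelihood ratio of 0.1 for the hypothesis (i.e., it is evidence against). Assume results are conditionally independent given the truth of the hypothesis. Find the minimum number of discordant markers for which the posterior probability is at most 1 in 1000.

4

Prior odds = (2/3)/(1/3) = 2.
Likelihood ratio per discordant marker = 0.1.
Target posterior odds = 0.001/0.999 = 1/999.
Require 0.1ⁿ ≤ 1/999 ÷ 2 = 1/1998.
0.1³ = 0.001 is still above 1/1998 but 0.1⁴ = 0.0001 is at or below it, so n = 4.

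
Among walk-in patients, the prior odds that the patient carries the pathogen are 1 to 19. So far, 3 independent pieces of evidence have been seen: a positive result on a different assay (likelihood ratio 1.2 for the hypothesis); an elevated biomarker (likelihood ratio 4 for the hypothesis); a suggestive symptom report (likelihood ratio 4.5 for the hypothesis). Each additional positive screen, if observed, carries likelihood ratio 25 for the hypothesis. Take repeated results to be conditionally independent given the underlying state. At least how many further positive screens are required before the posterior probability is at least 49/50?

2

Prior odds = 1/19.
Combined Bayes factor of the evidence already in hand = 1.2 × 4 × 4.5 = 21.6.
Odds after that evidence = (1/19) × 21.6 = 108/95.
Target odds = 0.98/0.02 = 49.
Need 25ⁿ ≥ 49 ÷ (108/95) = 4655/108.
25¹ = 25 falls short of 4655/108 but 25² = 625 reaches it, so n = 2.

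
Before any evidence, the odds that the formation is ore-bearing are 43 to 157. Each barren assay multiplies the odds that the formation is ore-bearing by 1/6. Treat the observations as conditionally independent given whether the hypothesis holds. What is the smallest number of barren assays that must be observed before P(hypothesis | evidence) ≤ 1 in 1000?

Prior odds = 43/157.
Likelihood ratio per barren assay = 1/6.
Target posterior odds = 0.001/0.999 = 1/999.
Need (43/157) × (1/6)ⁿ ≤ 1/999, i.e. (1/6)ⁿ ≤ 157/42957.
(1/6)³ = 1/216 is still above 157/42957 but (1/6)⁴ = 1/1296 is at or below it, so n = 4.

4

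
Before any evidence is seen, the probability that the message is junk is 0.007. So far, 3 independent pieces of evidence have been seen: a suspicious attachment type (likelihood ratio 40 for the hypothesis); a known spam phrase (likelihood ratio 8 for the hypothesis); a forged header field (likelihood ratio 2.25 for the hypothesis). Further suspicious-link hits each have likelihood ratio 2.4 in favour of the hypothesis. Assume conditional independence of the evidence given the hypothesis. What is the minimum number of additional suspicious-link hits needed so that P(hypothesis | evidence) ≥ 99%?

Prior odds = 0.007/0.993 = 7/993.
Combined Bayes factor of the evidence already in hand = 40 × 8 × 2.25 = 720.
Odds after that evidence = (7/993) × 720 = 1680/331.
Target odds = 0.99/0.01 = 99.
Need 2.4ⁿ ≥ 99 ÷ (1680/331) = 10923/560.
2.4³ = 13.824 falls short of 10923/560 but 2.4⁴ = 33.1776 reaches it, so n = 4.

4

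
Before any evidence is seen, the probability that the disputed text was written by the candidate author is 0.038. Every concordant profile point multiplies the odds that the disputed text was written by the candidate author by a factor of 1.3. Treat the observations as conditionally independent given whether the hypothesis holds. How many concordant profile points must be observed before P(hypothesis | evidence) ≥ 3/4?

Prior odds = 0.038/0.962 = 19/481.
Likelihood ratio per concordant profile point = 1.3.
Target posterior odds = 0.75/0.25 = 3.
Require 1.3ⁿ ≥ 3 ÷ (19/481) = 1443/19.
1.3¹⁶ ≈66.5417 falls short of 1443/19 but 1.3¹⁷ ≈86.5042 reaches it, so n = 17.

17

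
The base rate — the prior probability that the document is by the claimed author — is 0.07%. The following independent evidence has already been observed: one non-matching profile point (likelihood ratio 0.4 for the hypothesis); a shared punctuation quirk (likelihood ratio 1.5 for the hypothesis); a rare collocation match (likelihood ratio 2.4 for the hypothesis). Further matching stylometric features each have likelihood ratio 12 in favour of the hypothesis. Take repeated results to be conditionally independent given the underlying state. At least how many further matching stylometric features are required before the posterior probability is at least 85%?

Prior odds = 0.0007/0.9993 = 7/9993.
Combined Bayes factor of the evidence already in hand = 0.4 × 1.5 × 2.4 = 1.44.
Odds after that evidence = (7/9993) × 1.44 = 84/83275.
Target odds = 0.85/0.15 = 17/3.
Need 12ⁿ ≥ 17/3 ÷ (84/83275) = 1415675/252.
12³ = 1728 falls short of 1415675/252 but 12⁴ = 20736 reaches it, so n = 4.

4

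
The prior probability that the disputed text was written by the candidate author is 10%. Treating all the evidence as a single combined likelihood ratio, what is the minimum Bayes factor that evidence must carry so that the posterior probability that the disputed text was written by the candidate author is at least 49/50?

441

Prior odds = 0.1/0.9 = 1/9.
Target odds = 0.98/0.02 = 49.
Required Bayes factor = 49 ÷ (1/9) = 441.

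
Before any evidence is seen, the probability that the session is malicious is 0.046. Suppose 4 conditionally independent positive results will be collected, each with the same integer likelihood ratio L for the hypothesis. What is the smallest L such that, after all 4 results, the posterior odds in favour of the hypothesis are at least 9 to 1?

4

Prior odds = 0.046/0.954 = 23/477.
Target odds = 9.
Need L⁴ ≥ 9 ÷ (23/477) = 4293/23.
3⁴ = 81 < 4293/23 ≤ 256 = 4⁴, so L = 4.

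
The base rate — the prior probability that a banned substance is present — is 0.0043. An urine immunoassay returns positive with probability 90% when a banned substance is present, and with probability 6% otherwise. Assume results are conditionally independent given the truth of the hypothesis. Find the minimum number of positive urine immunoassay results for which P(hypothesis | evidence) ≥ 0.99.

4

Prior odds = 0.0043/0.9957 = 43/9957.
Likelihood ratio of a positive result = 0.9/0.06 = 15.
Target odds: 0.99 ÷ 0.01 = 99.
Need (43/9957) × 15ⁿ ≥ 99, i.e. 15ⁿ ≥ 985743/43.
15³ = 3375 falls short of 985743/43 but 15⁴ = 50625 reaches it, so n = 4.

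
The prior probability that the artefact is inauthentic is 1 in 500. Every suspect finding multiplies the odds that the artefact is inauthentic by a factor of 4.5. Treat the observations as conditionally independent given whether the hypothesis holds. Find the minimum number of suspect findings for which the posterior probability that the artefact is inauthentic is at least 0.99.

Prior odds: 0.002 ÷ 0.998 = 1/499.
Likelihood ratio per suspect finding = 4.5.
Target posterior odds = 0.99/0.01 = 99.
Need (1/499) × 4.5ⁿ ≥ 99, i.e. 4.5ⁿ ≥ 49401.
4.5⁷ = 4782969/128 falls short of 49401 but 4.5⁸ = 43046721/256 reaches it, so n = 8.

8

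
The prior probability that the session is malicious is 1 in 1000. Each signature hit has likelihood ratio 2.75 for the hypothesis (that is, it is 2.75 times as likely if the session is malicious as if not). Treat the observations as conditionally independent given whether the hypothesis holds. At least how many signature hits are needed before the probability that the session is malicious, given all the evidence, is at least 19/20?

10

Prior odds = 0.001/0.999 = 1/999.
Likelihood ratio per signature hit = 2.75.
Target posterior odds = 0.95/0.05 = 19.
Need (1/999) × 2.75ⁿ ≥ 19, i.e. 2.75ⁿ ≥ 18981.
2.75⁹ ≈8994.86 falls short of 18981 but 2.75¹⁰ ≈24735.9 reaches it, so n = 10.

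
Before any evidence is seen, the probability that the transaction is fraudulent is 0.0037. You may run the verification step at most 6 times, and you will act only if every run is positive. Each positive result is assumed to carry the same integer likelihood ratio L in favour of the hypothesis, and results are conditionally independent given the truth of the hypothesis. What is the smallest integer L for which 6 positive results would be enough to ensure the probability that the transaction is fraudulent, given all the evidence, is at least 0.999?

9

Prior odds = 0.0037/0.9963 = 37/9963.
Target odds = 0.999/0.001 = 999.
Need L⁶ ≥ 999 ÷ (37/9963) = 269001.
8⁶ = 262144 < 269001 ≤ 531441 = 9⁶, so L = 9.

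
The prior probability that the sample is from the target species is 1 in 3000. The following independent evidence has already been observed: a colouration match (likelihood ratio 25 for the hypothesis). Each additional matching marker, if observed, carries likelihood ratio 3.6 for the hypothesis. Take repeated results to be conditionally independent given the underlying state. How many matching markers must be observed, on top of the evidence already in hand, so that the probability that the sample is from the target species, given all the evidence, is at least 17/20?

Prior odds = (1/3000)/(2999/3000) = 1/2999.
Bayes factor of the evidence already in hand = 25.
Odds after that evidence = (1/2999) × 25 = 25/2999.
Target odds = 0.85/0.15 = 17/3.
Need 3.6ⁿ ≥ 17/3 ÷ (25/2999) = 50983/75.
3.6⁵ = 604.66176 falls short of 50983/75 but 3.6⁶ = 34012224/15625 reaches it, so n = 6.

6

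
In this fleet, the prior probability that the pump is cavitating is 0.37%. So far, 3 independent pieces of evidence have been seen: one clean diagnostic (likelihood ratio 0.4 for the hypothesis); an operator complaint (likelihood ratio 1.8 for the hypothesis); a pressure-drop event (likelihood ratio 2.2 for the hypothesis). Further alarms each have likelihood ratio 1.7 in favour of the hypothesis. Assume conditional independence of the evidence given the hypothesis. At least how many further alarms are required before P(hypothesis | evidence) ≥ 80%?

Prior odds = 0.0037/0.9963 = 37/9963.
Combined Bayes factor of the evidence already in hand = 0.4 × 1.8 × 2.2 = 1.584.
Odds after that evidence = (37/9963) × 1.584 = 814/138375.
Target odds = 0.8/0.2 = 4.
Need 1.7ⁿ ≥ 4 ÷ (814/138375) = 276750/407.
1.7¹² ≈582.622 falls short of 276750/407 but 1.7¹³ ≈990.458 reaches it, so n = 13.

13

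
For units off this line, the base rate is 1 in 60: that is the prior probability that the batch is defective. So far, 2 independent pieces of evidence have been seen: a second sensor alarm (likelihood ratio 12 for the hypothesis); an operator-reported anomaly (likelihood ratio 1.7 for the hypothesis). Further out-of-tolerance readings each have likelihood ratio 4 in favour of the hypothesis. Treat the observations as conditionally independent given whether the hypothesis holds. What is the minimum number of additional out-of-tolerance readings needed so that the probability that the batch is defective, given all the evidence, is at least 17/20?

3

Prior odds = (1/60)/(59/60) = 1/59.
Combined Bayes factor of the evidence already in hand = 12 × 1.7 = 20.4.
Odds after that evidence = (1/59) × 20.4 = 102/295.
Target odds = 0.85/0.15 = 17/3.
Need 4ⁿ ≥ 17/3 ÷ (102/295) = 295/18.
4² = 16 falls short of 295/18 but 4³ = 64 reaches it, so n = 3.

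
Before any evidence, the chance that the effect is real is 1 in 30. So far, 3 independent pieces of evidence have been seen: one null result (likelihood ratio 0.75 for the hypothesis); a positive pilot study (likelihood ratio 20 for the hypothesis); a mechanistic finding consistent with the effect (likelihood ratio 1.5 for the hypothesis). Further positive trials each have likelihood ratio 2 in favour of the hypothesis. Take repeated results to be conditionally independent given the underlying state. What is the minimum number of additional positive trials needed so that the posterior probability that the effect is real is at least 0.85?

3

Prior odds = (1/30)/(29/30) = 1/29.
Combined Bayes factor of the evidence already in hand = 0.75 × 20 × 1.5 = 22.5.
Odds after that evidence = (1/29) × 22.5 = 45/58.
Target odds = 0.85/0.15 = 17/3.
Need 2ⁿ ≥ 17/3 ÷ (45/58) = 986/135.
2² = 4 falls short of 986/135 but 2³ = 8 reaches it, so n = 3.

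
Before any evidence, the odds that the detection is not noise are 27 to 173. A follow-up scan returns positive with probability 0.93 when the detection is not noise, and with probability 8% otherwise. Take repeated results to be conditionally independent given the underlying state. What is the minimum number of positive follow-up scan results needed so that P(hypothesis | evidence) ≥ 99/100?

3

Prior odds = 27/173.
Likelihood ratio of a positive result = 0.93/0.08 = 11.625.
Target odds: 0.99 ÷ 0.01 = 99.
Require 11.625ⁿ ≥ 99 ÷ (27/173) = 1903/3.
11.625² = 135.140625 falls short of 1903/3 but 11.625³ = 804357/512 reaches it, so n = 3.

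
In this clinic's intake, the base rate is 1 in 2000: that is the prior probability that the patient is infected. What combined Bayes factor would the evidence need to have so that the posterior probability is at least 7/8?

Prior odds = 0.0005/0.9995 = 1/1999.
Target odds = 0.875/0.125 = 7.
Required Bayes factor = 7 ÷ (1/1999) = 13993.

13993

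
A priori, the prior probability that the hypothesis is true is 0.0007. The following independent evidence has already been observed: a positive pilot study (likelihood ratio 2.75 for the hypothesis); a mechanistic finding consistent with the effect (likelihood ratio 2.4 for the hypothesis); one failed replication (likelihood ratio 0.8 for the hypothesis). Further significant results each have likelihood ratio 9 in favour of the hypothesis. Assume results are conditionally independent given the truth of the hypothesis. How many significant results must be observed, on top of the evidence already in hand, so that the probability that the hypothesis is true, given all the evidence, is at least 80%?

Prior odds = 0.0007/0.9993 = 7/9993.
Combined Bayes factor of the evidence already in hand = 2.75 × 2.4 × 0.8 = 5.28.
Odds after that evidence = (7/9993) × 5.28 = 308/83275.
Target odds = 0.8/0.2 = 4.
Need 9ⁿ ≥ 4 ÷ (308/83275) = 83275/77.
9³ = 729 falls short of 83275/77 but 9⁴ = 6561 reaches it, so n = 4.

4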